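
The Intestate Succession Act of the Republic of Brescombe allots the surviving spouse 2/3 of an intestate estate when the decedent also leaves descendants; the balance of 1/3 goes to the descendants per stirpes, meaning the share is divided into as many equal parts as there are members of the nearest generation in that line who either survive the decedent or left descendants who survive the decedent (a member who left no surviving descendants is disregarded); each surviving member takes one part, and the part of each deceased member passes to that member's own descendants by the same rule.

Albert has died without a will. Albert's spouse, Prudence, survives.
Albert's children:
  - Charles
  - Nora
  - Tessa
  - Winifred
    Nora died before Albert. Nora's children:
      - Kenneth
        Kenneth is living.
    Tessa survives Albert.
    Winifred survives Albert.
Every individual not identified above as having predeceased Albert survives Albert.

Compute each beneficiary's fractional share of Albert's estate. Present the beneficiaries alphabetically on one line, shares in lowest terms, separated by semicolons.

Charles 1/12; Kenneth 1/12; Prudence 2/3; Tessa 1/12; Winifred 1/12

Prudence, as surviving spouse, takes 2/3.
The remaining 1/3 passes to Albert's descendants per stirpes.
The 1/3 is divided into 4 equal shares of 1/12 among Charles, Nora, Tessa, Winifred.
Charles is living and takes 1/12.
Nora predeceased; the 1/12 allotted to Nora's branch passes to Nora's issue by representation.
Kenneth is the sole taker at this level and receives the full 1/12.
Tessa is living and takes 1/12.
Winifred is living and takes 1/12.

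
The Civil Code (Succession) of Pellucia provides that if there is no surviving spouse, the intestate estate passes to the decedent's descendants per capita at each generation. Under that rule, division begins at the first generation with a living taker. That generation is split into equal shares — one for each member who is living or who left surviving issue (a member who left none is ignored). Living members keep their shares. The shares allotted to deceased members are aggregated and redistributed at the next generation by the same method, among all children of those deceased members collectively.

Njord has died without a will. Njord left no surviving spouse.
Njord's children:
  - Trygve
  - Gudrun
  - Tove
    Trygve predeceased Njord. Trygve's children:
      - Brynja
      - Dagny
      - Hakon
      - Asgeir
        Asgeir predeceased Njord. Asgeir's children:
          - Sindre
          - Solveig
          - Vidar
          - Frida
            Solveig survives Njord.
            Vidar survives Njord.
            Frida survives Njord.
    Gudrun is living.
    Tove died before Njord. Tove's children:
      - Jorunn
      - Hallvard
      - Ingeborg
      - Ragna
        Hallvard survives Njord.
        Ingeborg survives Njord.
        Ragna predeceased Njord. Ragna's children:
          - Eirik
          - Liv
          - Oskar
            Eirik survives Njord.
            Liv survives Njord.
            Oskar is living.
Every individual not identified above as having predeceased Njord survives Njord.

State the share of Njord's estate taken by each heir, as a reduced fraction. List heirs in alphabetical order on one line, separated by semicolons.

Brynja 1/12; Dagny 1/12; Eirik 1/42; Frida 1/42; Gudrun 1/3; Hakon 1/12; Hallvard 1/12; Ingeborg 1/12; Jorunn 1/12; Liv 1/42; Oskar 1/42; Sindre 1/42; Solveig 1/42; Vidar 1/42

There is no surviving spouse, so the entire estate passes to Njord's descendants per capita at each generation.
At generation 1 (Trygve, Gudrun, Tove) there are 3 shares of (1)/3 = 1/3 each.
Living: Gudrun — each takes 1/3.
Deceased: Trygve and Tove. Their combined 2/3 is pooled and carried to generation 2.
At generation 2 (Brynja, Dagny, Hakon, Asgeir, Jorunn, Hallvard, Ingeborg, Ragna) there are 8 shares of (2/3)/8 = 1/12 each.
Living: Brynja, Dagny, Hakon, Jorunn, Hallvard, and Ingeborg — each takes 1/12.
Deceased: Asgeir and Ragna. Their combined 1/6 is pooled and carried to generation 3.
At generation 3 (Sindre, Solveig, Vidar, Frida, Eirik, Liv, Oskar) there are 7 shares of (1/6)/7 = 1/42 each.
Living: Sindre, Solveig, Vidar, Frida, Eirik, Liv, and Oskar — each takes 1/42.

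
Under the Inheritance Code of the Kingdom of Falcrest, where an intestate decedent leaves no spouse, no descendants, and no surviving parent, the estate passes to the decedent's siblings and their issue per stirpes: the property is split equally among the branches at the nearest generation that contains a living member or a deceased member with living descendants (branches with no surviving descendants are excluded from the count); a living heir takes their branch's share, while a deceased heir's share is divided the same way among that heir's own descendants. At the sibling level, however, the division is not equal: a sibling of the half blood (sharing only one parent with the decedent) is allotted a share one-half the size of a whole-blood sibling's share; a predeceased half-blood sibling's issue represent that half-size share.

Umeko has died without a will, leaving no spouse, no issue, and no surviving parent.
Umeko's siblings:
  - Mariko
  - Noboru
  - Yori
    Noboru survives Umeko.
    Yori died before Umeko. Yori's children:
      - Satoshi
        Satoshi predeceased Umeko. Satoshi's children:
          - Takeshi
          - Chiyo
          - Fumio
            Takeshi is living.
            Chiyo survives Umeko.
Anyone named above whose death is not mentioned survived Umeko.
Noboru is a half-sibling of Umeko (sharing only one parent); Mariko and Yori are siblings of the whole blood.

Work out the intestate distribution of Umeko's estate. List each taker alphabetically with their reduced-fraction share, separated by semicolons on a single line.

Chiyo 2/15; Fumio 2/15; Mariko 2/5; Noboru 1/5; Takeshi 2/15

No spouse, descendants, or parent survives, so the estate passes to Umeko's siblings per stirpes.
Half-blood siblings count for one-half the weight of whole-blood siblings at the initial division.
Dividing 1 in proportion to weights (total weight 5/2): Mariko (weight 1) → 2/5; Noboru (weight 1/2) → 1/5; Yori (weight 1) → 2/5.
Mariko is living and takes 2/5.
Noboru is living and takes 1/5.
Yori predeceased; the 2/5 allotted to Yori's branch passes to Yori's issue by representation.
Satoshi's line is the sole branch at this level, so the full 2/5 passes to Satoshi's issue by representation.
The 2/5 is divided into 3 equal shares of 2/15 among Takeshi, Chiyo, Fumio.
Takeshi is living and takes 2/15.
Chiyo is living and takes 2/15.
Fumio is living and takes 2/15.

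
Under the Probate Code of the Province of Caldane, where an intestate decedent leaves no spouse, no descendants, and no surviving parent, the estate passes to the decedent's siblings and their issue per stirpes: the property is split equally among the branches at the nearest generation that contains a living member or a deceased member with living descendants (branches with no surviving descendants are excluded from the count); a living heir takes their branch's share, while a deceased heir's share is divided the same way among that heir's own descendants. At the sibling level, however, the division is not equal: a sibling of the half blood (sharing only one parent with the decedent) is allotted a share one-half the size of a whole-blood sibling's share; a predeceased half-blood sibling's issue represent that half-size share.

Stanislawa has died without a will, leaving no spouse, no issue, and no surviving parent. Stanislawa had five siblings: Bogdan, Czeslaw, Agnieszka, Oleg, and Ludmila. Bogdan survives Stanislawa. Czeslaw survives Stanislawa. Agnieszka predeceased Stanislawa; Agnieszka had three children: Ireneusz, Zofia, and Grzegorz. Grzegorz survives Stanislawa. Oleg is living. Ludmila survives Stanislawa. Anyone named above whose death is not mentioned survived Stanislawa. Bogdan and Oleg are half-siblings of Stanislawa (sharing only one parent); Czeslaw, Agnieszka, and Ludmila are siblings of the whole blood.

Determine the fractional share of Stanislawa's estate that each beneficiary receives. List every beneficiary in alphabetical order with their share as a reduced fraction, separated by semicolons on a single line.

No spouse, descendants, or parent survives, so the estate passes to Stanislawa's siblings per stirpes.
Half-blood siblings count for one-half the weight of whole-blood siblings at the initial division.
Dividing 1 in proportion to weights (total weight 4): Bogdan (weight 1/2) → 1/8; Czeslaw (weight 1) → 1/4; Agnieszka (weight 1) → 1/4; Oleg (weight 1/2) → 1/8; Ludmila (weight 1) → 1/4.
Bogdan is living and takes 1/8.
Czeslaw is living and takes 1/4.
Agnieszka predeceased; the 1/4 allotted to Agnieszka's branch passes to Agnieszka's issue by representation.
The 1/4 is divided into 3 equal shares of 1/12 among Ireneusz, Zofia, Grzegorz.
Ireneusz is living and takes 1/12.
Zofia is living and takes 1/12.
Grzegorz is living and takes 1/12.
Oleg is living and takes 1/8.
Ludmila is living and takes 1/4.

Bogdan 1/8; Czeslaw 1/4; Grzegorz 1/12; Ireneusz 1/12; Ludmila 1/4; Oleg 1/8; Zofia 1/12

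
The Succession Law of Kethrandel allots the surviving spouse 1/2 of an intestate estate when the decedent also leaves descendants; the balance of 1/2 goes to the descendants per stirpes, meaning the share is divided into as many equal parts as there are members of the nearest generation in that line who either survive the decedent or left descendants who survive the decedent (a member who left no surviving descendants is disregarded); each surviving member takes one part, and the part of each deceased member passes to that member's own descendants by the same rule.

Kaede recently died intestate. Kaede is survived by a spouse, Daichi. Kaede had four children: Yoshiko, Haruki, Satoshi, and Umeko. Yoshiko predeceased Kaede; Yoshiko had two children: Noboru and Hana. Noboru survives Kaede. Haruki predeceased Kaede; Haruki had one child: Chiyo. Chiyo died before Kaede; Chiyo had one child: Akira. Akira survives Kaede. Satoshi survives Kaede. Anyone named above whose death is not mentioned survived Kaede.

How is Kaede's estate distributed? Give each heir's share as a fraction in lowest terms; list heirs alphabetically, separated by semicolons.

Daichi, as surviving spouse, takes 1/2.
The remaining 1/2 passes to Kaede's descendants per stirpes.
The 1/2 is divided into 4 equal shares of 1/8 among Yoshiko, Haruki, Satoshi, Umeko.
Yoshiko predeceased; the 1/8 allotted to Yoshiko's branch passes to Yoshiko's issue by representation.
The 1/8 is divided into 2 equal shares of 1/16 among Noboru, Hana.
Noboru is living and takes 1/16.
Hana is living and takes 1/16.
Haruki predeceased; the 1/8 allotted to Haruki's branch passes to Haruki's issue by representation.
Chiyo's line is the sole branch at this level, so the full 1/8 passes to Chiyo's issue by representation.
Akira is the sole taker at this level and receives the full 1/8.
Satoshi is living and takes 1/8.
Umeko is living and takes 1/8.

Akira 1/8; Daichi 1/2; Hana 1/16; Noboru 1/16; Satoshi 1/8; Umeko 1/8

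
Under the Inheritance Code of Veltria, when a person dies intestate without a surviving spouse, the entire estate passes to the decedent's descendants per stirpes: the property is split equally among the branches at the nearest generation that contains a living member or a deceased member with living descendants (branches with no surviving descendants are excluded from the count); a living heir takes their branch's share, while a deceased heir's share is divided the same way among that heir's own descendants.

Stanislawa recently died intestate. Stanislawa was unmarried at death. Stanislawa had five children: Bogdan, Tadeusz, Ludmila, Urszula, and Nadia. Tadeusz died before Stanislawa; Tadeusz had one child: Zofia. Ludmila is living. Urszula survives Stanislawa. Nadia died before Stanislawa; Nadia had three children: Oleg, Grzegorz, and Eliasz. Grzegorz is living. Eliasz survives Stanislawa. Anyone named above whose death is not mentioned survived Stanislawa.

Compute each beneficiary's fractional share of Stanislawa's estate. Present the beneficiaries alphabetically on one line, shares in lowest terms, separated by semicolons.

There is no surviving spouse, so the entire estate passes to Stanislawa's descendants per stirpes.
The estate is divided into 5 equal shares of 1/5 among Bogdan, Tadeusz, Ludmila, Urszula, Nadia.
Bogdan is living and takes 1/5.
Tadeusz predeceased; the 1/5 allotted to Tadeusz's branch passes to Tadeusz's issue by representation.
Zofia is the sole taker at this level and receives the full 1/5.
Ludmila is living and takes 1/5.
Urszula is living and takes 1/5.
Nadia predeceased; the 1/5 allotted to Nadia's branch passes to Nadia's issue by representation.
The 1/5 is divided into 3 equal shares of 1/15 among Oleg, Grzegorz, Eliasz.
Oleg is living and takes 1/15.
Grzegorz is living and takes 1/15.
Eliasz is living and takes 1/15.

Bogdan 1/5; Eliasz 1/15; Grzegorz 1/15; Ludmila 1/5; Oleg 1/15; Urszula 1/5; Zofia 1/5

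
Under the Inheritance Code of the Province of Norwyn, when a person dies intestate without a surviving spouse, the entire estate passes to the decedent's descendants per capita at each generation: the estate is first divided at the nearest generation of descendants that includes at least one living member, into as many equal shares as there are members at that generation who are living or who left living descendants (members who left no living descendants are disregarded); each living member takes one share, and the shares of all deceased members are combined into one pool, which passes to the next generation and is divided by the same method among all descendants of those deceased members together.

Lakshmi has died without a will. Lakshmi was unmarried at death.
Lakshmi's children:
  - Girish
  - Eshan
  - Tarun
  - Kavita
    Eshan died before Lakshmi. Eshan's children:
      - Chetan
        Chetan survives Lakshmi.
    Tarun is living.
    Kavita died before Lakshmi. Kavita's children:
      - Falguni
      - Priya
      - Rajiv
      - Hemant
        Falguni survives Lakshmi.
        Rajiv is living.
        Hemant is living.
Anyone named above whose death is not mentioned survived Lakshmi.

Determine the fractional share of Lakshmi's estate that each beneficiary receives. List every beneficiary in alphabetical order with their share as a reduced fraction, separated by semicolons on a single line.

Chetan 1/10; Falguni 1/10; Girish 1/4; Hemant 1/10; Priya 1/10; Rajiv 1/10; Tarun 1/4

There is no surviving spouse, so the entire estate passes to Lakshmi's descendants per capita at each generation.
At generation 1 (Girish, Eshan, Tarun, Kavita) there are 4 shares of (1)/4 = 1/4 each.
Living: Girish and Tarun — each takes 1/4.
Deceased: Eshan and Kavita. Their combined 1/2 is pooled and carried to generation 2.
At generation 2 (Chetan, Falguni, Priya, Rajiv, Hemant) there are 5 shares of (1/2)/5 = 1/10 each.
Living: Chetan, Falguni, Priya, Rajiv, and Hemant — each takes 1/10.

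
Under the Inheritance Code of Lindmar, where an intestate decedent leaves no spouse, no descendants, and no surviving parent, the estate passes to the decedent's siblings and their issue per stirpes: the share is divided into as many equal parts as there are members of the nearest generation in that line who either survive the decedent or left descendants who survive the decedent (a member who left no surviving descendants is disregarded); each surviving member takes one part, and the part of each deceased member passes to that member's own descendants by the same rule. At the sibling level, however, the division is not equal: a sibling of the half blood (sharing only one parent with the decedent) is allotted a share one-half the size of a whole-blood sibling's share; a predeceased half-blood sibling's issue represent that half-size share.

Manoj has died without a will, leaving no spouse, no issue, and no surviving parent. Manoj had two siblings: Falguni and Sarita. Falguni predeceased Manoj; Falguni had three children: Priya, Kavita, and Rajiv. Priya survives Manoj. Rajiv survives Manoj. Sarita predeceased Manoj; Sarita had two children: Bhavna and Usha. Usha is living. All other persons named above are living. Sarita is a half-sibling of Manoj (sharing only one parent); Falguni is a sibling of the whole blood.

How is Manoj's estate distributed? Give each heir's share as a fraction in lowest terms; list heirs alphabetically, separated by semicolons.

Bhavna 1/6; Kavita 2/9; Priya 2/9; Rajiv 2/9; Usha 1/6

No spouse, descendants, or parent survives, so the estate passes to Manoj's siblings per stirpes.
Half-blood siblings count for one-half the weight of whole-blood siblings at the initial division.
Dividing 1 in proportion to weights (total weight 3/2): Falguni (weight 1) → 2/3; Sarita (weight 1/2) → 1/3.
Falguni predeceased; the 2/3 allotted to Falguni's branch passes to Falguni's issue by representation.
The 2/3 is divided into 3 equal shares of 2/9 among Priya, Kavita, Rajiv.
Priya is living and takes 2/9.
Kavita is living and takes 2/9.
Rajiv is living and takes 2/9.
Sarita predeceased; the 1/3 allotted to Sarita's branch passes to Sarita's issue by representation.
The 1/3 is divided into 2 equal shares of 1/6 among Bhavna, Usha.
Bhavna is living and takes 1/6.
Usha is living and takes 1/6.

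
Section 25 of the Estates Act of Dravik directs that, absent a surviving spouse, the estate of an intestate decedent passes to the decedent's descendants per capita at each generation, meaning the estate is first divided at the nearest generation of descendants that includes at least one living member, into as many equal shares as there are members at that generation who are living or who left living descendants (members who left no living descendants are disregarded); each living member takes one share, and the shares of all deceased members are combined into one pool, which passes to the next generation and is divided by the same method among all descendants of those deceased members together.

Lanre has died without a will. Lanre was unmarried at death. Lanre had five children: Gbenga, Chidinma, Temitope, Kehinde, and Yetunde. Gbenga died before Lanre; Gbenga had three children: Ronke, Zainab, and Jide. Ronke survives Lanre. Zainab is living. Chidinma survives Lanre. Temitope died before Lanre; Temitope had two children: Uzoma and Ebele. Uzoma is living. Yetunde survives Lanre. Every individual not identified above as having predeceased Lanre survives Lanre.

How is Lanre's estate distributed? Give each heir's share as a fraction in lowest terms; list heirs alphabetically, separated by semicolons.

Chidinma 1/5; Ebele 2/25; Jide 2/25; Kehinde 1/5; Ronke 2/25; Uzoma 2/25; Yetunde 1/5; Zainab 2/25

There is no surviving spouse, so the entire estate passes to Lanre's descendants per capita at each generation.
At generation 1 (Gbenga, Chidinma, Temitope, Kehinde, Yetunde) there are 5 shares of (1)/5 = 1/5 each.
Living: Chidinma, Kehinde, and Yetunde — each takes 1/5.
Deceased: Gbenga and Temitope. Their combined 2/5 is pooled and carried to generation 2.
At generation 2 (Ronke, Zainab, Jide, Uzoma, Ebele) there are 5 shares of (2/5)/5 = 2/25 each.
Living: Ronke, Zainab, Jide, Uzoma, and Ebele — each takes 2/25.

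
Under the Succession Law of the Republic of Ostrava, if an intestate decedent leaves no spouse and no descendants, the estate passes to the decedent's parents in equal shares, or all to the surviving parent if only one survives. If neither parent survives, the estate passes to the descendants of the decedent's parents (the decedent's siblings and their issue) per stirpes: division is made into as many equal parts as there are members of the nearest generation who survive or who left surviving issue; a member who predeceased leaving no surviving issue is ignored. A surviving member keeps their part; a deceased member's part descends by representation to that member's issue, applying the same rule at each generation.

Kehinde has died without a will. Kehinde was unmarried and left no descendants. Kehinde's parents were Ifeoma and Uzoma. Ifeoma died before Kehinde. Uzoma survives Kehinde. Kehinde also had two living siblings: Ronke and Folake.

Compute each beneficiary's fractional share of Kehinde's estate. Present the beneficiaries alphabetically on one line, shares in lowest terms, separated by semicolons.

Only one parent, Uzoma, survives, so Uzoma takes the entire estate. The siblings take nothing because a surviving parent has priority.

Uzoma 1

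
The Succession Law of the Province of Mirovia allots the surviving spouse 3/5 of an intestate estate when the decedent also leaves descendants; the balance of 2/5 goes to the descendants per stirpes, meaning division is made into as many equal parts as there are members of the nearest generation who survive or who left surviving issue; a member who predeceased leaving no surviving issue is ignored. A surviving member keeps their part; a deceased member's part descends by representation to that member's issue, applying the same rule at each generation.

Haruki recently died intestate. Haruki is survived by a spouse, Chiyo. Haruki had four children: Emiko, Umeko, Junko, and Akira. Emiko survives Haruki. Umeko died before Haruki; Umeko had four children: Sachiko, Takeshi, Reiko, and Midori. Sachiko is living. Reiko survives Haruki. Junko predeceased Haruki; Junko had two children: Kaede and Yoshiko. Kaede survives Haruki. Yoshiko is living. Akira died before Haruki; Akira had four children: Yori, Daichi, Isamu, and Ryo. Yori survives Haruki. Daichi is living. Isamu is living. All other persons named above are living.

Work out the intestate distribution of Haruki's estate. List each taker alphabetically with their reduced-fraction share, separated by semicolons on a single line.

Chiyo, as surviving spouse, takes 3/5.
The remaining 2/5 passes to Haruki's descendants per stirpes.
The 2/5 is divided into 4 equal shares of 1/10 among Emiko, Umeko, Junko, Akira.
Emiko is living and takes 1/10.
Umeko predeceased; the 1/10 allotted to Umeko's branch passes to Umeko's issue by representation.
The 1/10 is divided into 4 equal shares of 1/40 among Sachiko, Takeshi, Reiko, Midori.
Sachiko is living and takes 1/40.
Takeshi is living and takes 1/40.
Reiko is living and takes 1/40.
Midori is living and takes 1/40.
Junko predeceased; the 1/10 allotted to Junko's branch passes to Junko's issue by representation.
The 1/10 is divided into 2 equal shares of 1/20 among Kaede, Yoshiko.
Kaede is living and takes 1/20.
Yoshiko is living and takes 1/20.
Akira predeceased; the 1/10 allotted to Akira's branch passes to Akira's issue by representation.
The 1/10 is divided into 4 equal shares of 1/40 among Yori, Daichi, Isamu, Ryo.
Yori is living and takes 1/40.
Daichi is living and takes 1/40.
Isamu is living and takes 1/40.
Ryo is living and takes 1/40.

Chiyo 3/5; Daichi 1/40; Emiko 1/10; Isamu 1/40; Kaede 1/20; Midori 1/40; Reiko 1/40; Ryo 1/40; Sachiko 1/40; Takeshi 1/40; Yori 1/40; Yoshiko 1/20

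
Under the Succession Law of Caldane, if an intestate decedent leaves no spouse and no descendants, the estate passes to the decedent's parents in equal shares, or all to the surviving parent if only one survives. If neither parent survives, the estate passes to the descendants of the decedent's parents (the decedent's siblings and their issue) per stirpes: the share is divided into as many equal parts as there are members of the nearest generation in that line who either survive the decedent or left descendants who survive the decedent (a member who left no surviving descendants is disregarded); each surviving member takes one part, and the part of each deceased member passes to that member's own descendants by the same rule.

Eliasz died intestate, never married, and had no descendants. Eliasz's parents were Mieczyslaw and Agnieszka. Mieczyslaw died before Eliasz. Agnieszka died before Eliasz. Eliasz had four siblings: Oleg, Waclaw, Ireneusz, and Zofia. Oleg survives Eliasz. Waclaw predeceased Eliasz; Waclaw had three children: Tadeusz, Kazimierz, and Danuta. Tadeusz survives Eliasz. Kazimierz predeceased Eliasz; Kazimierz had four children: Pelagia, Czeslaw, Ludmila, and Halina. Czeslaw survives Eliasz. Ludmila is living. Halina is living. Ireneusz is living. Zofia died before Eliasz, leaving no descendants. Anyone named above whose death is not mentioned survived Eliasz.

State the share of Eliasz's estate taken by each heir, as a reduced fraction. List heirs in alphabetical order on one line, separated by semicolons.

Czeslaw 1/36; Danuta 1/9; Halina 1/36; Ireneusz 1/3; Ludmila 1/36; Oleg 1/3; Pelagia 1/36; Tadeusz 1/9

Neither parent survives and there are no descendants, so the estate passes to Eliasz's siblings and their issue per stirpes.
Zofia left no surviving issue, so that branch lapses and is disregarded.
The estate is divided into 3 equal shares of 1/3 among Oleg, Waclaw, Ireneusz.
Oleg is living and takes 1/3.
Waclaw predeceased; the 1/3 allotted to Waclaw's branch passes to Waclaw's issue by representation.
The 1/3 is divided into 3 equal shares of 1/9 among Tadeusz, Kazimierz, Danuta.
Tadeusz is living and takes 1/9.
Kazimierz predeceased; the 1/9 allotted to Kazimierz's branch passes to Kazimierz's issue by representation.
The 1/9 is divided into 4 equal shares of 1/36 among Pelagia, Czeslaw, Ludmila, Halina.
Pelagia is living and takes 1/36.
Czeslaw is living and takes 1/36.
Ludmila is living and takes 1/36.
Halina is living and takes 1/36.
Danuta is living and takes 1/9.
Ireneusz is living and takes 1/3.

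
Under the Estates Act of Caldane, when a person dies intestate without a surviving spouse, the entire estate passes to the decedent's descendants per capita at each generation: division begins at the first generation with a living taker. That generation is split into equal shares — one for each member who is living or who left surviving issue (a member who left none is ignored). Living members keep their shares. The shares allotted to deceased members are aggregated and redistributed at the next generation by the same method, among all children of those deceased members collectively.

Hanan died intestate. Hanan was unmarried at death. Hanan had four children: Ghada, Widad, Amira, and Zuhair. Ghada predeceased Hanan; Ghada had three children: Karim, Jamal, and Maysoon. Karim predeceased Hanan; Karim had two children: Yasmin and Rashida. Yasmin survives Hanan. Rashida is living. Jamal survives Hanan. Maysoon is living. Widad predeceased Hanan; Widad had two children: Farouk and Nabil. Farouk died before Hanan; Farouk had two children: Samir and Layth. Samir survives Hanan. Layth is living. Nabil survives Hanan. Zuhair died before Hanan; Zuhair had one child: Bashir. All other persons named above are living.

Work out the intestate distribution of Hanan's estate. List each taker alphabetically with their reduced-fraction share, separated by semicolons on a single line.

There is no surviving spouse, so the entire estate passes to Hanan's descendants per capita at each generation.
At generation 1 (Ghada, Widad, Amira, Zuhair) there are 4 shares of (1)/4 = 1/4 each.
Living: Amira — each takes 1/4.
Deceased: Ghada, Widad, and Zuhair. Their combined 3/4 is pooled and carried to generation 2.
At generation 2 (Karim, Jamal, Maysoon, Farouk, Nabil, Bashir) there are 6 shares of (3/4)/6 = 1/8 each.
Living: Jamal, Maysoon, Nabil, and Bashir — each takes 1/8.
Deceased: Karim and Farouk. Their combined 1/4 is pooled and carried to generation 3.
At generation 3 (Yasmin, Rashida, Samir, Layth) there are 4 shares of (1/4)/4 = 1/16 each.
Living: Yasmin, Rashida, Samir, and Layth — each takes 1/16.

Amira 1/4; Bashir 1/8; Jamal 1/8; Layth 1/16; Maysoon 1/8; Nabil 1/8; Rashida 1/16; Samir 1/16; Yasmin 1/16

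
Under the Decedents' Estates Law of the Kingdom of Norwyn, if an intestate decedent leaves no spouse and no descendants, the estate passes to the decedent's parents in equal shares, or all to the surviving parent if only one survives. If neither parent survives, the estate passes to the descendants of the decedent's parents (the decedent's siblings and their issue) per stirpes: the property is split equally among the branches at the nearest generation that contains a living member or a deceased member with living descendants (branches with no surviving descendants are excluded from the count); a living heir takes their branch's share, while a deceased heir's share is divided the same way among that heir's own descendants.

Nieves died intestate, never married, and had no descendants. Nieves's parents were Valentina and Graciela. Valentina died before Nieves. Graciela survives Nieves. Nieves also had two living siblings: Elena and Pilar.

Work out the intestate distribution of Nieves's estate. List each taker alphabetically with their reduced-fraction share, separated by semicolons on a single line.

Only one parent, Graciela, survives, so Graciela takes the entire estate. The siblings take nothing because a surviving parent has priority.

Graciela 1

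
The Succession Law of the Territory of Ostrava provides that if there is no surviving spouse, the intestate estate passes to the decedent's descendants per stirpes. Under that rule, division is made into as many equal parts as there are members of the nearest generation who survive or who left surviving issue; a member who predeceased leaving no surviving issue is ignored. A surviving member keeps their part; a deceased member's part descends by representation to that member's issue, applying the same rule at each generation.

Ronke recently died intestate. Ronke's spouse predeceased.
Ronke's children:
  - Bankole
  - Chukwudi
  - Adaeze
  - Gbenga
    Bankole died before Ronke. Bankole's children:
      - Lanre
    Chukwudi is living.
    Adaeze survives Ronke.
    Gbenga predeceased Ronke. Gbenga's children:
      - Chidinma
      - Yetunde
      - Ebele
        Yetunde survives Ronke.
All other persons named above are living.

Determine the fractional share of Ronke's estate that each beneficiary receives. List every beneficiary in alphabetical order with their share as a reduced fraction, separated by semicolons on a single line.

Adaeze 1/4; Chidinma 1/12; Chukwudi 1/4; Ebele 1/12; Lanre 1/4; Yetunde 1/12

There is no surviving spouse, so the entire estate passes to Ronke's descendants per stirpes.
The estate is divided into 4 equal shares of 1/4 among Bankole, Chukwudi, Adaeze, Gbenga.
Bankole predeceased; the 1/4 allotted to Bankole's branch passes to Bankole's issue by representation.
Lanre is the sole taker at this level and receives the full 1/4.
Chukwudi is living and takes 1/4.
Adaeze is living and takes 1/4.
Gbenga predeceased; the 1/4 allotted to Gbenga's branch passes to Gbenga's issue by representation.
The 1/4 is divided into 3 equal shares of 1/12 among Chidinma, Yetunde, Ebele.
Chidinma is living and takes 1/12.
Yetunde is living and takes 1/12.
Ebele is living and takes 1/12.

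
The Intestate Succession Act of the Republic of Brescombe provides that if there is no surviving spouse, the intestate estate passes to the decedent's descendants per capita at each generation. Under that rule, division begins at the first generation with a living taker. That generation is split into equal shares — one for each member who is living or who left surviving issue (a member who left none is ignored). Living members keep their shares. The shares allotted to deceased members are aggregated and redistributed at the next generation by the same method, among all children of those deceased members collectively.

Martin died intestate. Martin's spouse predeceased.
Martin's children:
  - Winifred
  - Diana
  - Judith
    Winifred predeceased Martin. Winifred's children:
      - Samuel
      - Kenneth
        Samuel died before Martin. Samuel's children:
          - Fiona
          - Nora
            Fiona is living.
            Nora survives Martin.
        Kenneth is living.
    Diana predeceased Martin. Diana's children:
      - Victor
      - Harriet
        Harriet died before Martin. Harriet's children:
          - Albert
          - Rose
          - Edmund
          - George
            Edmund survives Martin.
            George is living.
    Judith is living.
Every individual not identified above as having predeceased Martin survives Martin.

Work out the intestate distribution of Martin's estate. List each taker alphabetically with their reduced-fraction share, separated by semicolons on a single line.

There is no surviving spouse, so the entire estate passes to Martin's descendants per capita at each generation.
At generation 1 (Winifred, Diana, Judith) there are 3 shares of (1)/3 = 1/3 each.
Living: Judith — each takes 1/3.
Deceased: Winifred and Diana. Their combined 2/3 is pooled and carried to generation 2.
At generation 2 (Samuel, Kenneth, Victor, Harriet) there are 4 shares of (2/3)/4 = 1/6 each.
Living: Kenneth and Victor — each takes 1/6.
Deceased: Samuel and Harriet. Their combined 1/3 is pooled and carried to generation 3.
At generation 3 (Fiona, Nora, Albert, Rose, Edmund, George) there are 6 shares of (1/3)/6 = 1/18 each.
Living: Fiona, Nora, Albert, Rose, Edmund, and George — each takes 1/18.

Albert 1/18; Edmund 1/18; Fiona 1/18; George 1/18; Judith 1/3; Kenneth 1/6; Nora 1/18; Rose 1/18; Victor 1/6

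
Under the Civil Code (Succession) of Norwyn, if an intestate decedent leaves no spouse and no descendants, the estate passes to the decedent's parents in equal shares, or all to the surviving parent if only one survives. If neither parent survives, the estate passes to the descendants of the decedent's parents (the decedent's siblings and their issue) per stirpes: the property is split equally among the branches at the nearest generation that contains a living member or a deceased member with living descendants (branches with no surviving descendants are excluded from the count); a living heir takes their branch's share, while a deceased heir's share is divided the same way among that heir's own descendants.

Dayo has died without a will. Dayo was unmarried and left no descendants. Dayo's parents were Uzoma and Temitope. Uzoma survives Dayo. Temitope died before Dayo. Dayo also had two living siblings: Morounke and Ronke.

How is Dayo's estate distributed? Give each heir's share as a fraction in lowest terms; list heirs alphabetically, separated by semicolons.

Uzoma 1

Only one parent, Uzoma, survives, so Uzoma takes the entire estate. The siblings take nothing because a surviving parent has priority.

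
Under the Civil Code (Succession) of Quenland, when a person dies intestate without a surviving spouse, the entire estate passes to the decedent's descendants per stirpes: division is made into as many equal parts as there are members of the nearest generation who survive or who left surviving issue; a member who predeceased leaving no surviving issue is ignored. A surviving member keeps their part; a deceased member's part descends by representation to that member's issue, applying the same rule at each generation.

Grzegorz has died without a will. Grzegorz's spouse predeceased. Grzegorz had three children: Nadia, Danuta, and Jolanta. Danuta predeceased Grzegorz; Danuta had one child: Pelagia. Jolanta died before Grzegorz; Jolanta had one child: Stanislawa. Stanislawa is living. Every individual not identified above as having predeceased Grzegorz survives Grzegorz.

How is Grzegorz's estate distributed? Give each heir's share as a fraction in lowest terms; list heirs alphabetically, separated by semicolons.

There is no surviving spouse, so the entire estate passes to Grzegorz's descendants per stirpes.
The estate is divided into 3 equal shares of 1/3 among Nadia, Danuta, Jolanta.
Nadia is living and takes 1/3.
Danuta predeceased; the 1/3 allotted to Danuta's branch passes to Danuta's issue by representation.
Pelagia is the sole taker at this level and receives the full 1/3.
Jolanta predeceased; the 1/3 allotted to Jolanta's branch passes to Jolanta's issue by representation.
Stanislawa is the sole taker at this level and receives the full 1/3.

Nadia 1/3; Pelagia 1/3; Stanislawa 1/3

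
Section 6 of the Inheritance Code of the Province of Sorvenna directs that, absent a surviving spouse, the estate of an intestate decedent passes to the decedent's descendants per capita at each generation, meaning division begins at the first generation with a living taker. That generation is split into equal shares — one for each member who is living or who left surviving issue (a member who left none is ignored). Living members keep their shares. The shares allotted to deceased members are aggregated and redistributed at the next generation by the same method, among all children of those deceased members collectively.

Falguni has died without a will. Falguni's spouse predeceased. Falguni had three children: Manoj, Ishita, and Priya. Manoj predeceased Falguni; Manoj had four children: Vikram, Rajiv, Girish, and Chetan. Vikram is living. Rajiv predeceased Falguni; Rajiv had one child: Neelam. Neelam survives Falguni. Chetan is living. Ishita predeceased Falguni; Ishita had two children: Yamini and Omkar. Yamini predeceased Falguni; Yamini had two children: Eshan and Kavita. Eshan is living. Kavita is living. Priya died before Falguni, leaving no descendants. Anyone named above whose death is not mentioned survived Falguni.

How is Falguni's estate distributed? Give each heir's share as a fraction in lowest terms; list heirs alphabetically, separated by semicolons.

Chetan 1/6; Eshan 1/9; Girish 1/6; Kavita 1/9; Neelam 1/9; Omkar 1/6; Vikram 1/6

There is no surviving spouse, so the entire estate passes to Falguni's descendants per capita at each generation.
No one at generation 1 (Manoj, Ishita) is living; moving to the next generation.
At generation 2 (Vikram, Rajiv, Girish, Chetan, Yamini, Omkar) there are 6 shares of (1)/6 = 1/6 each.
Living: Vikram, Girish, Chetan, and Omkar — each takes 1/6.
Deceased: Rajiv and Yamini. Their combined 1/3 is pooled and carried to generation 3.
At generation 3 (Neelam, Eshan, Kavita) there are 3 shares of (1/3)/3 = 1/9 each.
Living: Neelam, Eshan, and Kavita — each takes 1/9.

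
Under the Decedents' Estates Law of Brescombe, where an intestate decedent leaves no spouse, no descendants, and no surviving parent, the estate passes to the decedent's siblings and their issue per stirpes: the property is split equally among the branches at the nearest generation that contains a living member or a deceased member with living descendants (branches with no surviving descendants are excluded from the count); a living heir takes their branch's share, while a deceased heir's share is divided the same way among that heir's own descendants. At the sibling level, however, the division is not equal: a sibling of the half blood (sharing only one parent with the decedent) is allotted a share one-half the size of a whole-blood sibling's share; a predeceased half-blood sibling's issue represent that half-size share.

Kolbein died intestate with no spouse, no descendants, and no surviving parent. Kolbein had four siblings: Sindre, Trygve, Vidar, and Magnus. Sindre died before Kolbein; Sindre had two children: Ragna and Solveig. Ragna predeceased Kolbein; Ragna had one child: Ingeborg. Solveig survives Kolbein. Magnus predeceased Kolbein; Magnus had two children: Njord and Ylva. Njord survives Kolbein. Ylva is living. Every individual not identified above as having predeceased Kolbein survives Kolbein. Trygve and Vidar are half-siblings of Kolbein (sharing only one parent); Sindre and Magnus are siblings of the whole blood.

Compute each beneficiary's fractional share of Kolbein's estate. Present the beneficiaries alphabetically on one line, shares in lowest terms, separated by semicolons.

Ingeborg 1/6; Njord 1/6; Solveig 1/6; Trygve 1/6; Vidar 1/6; Ylva 1/6

No spouse, descendants, or parent survives, so the estate passes to Kolbein's siblings per stirpes.
Half-blood siblings count for one-half the weight of whole-blood siblings at the initial division.
Dividing 1 in proportion to weights (total weight 3): Sindre (weight 1) → 1/3; Trygve (weight 1/2) → 1/6; Vidar (weight 1/2) → 1/6; Magnus (weight 1) → 1/3.
Sindre predeceased; the 1/3 allotted to Sindre's branch passes to Sindre's issue by representation.
The 1/3 is divided into 2 equal shares of 1/6 among Ragna, Solveig.
Ragna predeceased; the 1/6 allotted to Ragna's branch passes to Ragna's issue by representation.
Ingeborg is the sole taker at this level and receives the full 1/6.
Solveig is living and takes 1/6.
Trygve is living and takes 1/6.
Vidar is living and takes 1/6.
Magnus predeceased; the 1/3 allotted to Magnus's branch passes to Magnus's issue by representation.
The 1/3 is divided into 2 equal shares of 1/6 among Njord, Ylva.
Njord is living and takes 1/6.
Ylva is living and takes 1/6.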